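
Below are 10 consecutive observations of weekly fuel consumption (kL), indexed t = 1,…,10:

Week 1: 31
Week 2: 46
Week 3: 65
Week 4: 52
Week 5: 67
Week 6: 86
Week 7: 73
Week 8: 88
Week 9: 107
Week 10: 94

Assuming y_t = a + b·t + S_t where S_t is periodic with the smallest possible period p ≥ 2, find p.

First differences y_{t+1} − y_t: 15, 19, -13, 15, 19, -13, 15, 19, …
The difference pattern repeats every 3 terms and not for any smaller step, so p = 3.

3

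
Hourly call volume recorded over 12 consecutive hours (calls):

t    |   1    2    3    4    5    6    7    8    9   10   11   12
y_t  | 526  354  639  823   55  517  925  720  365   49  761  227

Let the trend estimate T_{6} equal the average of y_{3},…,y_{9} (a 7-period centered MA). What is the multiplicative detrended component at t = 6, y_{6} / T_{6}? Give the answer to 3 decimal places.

Trend T_6 = (639 + 823 + 55 + 517 + 925 + 720 + 365) / 7 = 4044/7 = 577.71429
Ratio to trend: 517 / 577.71429 = 0.895

0.895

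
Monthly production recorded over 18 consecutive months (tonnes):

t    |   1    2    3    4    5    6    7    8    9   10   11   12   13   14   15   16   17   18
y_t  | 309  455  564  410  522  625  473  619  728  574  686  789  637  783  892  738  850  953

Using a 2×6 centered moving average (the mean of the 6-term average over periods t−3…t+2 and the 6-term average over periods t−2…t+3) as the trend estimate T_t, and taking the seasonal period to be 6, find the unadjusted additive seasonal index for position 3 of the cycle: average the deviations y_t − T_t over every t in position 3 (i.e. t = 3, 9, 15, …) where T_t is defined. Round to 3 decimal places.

96.833

Season position 3 occurs at t = 9, 15 (where T_t is defined).
t=9: T_9 = 631.16667; y_9 − T_9 = 728 − 631.16667 = 96.83333
t=15: T_15 = 795.16667; y_15 − T_15 = 892 − 795.16667 = 96.83333
Mean deviation: (96.83333 + 96.83333) / 2 = 96.833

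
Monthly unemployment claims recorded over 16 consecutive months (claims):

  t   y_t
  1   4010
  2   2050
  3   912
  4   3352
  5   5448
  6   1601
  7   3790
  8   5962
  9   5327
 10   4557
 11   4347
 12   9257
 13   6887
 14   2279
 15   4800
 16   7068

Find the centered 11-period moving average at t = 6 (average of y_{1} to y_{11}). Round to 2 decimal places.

3759.64

Sum of periods 1–11: 4010 + 2050 + 912 + 3352 + 5448 + 1601 + 3790 + 5962 + 5327 + 4557 + 4347 = 41356
Divide by 11: 41356 / 11 = 3759.64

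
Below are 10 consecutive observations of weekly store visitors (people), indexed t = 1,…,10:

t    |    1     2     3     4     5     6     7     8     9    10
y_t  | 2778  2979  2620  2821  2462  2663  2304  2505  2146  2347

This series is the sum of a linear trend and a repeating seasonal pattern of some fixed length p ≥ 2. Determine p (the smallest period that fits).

2

First differences y_{t+1} − y_t: 201, -359, 201, -359, 201, -359, …
The difference pattern repeats every 2 terms and not for any smaller step, so p = 2.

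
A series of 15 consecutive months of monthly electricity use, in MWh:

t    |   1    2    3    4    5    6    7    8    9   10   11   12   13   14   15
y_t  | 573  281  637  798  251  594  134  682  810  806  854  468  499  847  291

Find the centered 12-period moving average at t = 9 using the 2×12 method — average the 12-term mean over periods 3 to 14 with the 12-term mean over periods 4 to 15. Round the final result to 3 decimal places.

600.583

Sum over 3–14: 637 + 798 + 251 + 594 + 134 + 682 + 810 + 806 + 854 + 468 + 499 + 847 = 7380
Sum over 4–15: 798 + 251 + 594 + 134 + 682 + 810 + 806 + 854 + 468 + 499 + 847 + 291 = 7034
CMA at t=9 = (7380 + 7034) / (2·12) = 14414 / 24 = 600.583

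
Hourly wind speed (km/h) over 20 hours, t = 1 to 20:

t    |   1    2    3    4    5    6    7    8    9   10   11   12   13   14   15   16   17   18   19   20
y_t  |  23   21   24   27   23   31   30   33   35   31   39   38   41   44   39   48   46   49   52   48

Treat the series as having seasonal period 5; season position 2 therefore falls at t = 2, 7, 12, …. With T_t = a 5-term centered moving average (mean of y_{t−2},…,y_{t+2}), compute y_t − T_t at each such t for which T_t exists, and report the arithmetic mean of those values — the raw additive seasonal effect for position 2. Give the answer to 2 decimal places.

Season position 2 occurs at t = 7, 12, 17 (where T_t is defined).
t=7: T_7 = 30.4000; y_7 − T_7 = 30 − 30.4000 = -0.4000
t=12: T_12 = 38.6000; y_12 − T_12 = 38 − 38.6000 = -0.6000
t=17: T_17 = 46.8000; y_17 − T_17 = 46 − 46.8000 = -0.8000
Mean deviation: (-0.4000 + -0.6000 + -0.8000) / 3 = -0.60

-0.60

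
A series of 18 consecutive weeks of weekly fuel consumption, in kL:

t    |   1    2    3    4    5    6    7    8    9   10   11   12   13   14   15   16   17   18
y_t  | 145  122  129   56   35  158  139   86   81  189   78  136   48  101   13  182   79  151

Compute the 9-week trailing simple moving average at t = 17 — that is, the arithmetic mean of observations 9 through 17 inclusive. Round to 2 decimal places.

100.78

Sum of periods 9–17: 81 + 189 + 78 + 136 + 48 + 101 + 13 + 182 + 79 = 907
Divide by 9: 907 / 9 = 100.78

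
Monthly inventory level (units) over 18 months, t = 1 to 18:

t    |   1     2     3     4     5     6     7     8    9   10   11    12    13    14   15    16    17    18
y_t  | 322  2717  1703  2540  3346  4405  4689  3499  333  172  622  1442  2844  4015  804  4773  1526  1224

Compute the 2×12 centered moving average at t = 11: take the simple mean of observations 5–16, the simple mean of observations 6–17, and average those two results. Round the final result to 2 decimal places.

Sum over 5–16: 3346 + 4405 + 4689 + 3499 + 333 + 172 + 622 + 1442 + 2844 + 4015 + 804 + 4773 = 30944
Sum over 6–17: 4405 + 4689 + 3499 + 333 + 172 + 622 + 1442 + 2844 + 4015 + 804 + 4773 + 1526 = 29124
CMA at t=11 = (30944 + 29124) / (2·12) = 60068 / 24 = 2502.83

2502.83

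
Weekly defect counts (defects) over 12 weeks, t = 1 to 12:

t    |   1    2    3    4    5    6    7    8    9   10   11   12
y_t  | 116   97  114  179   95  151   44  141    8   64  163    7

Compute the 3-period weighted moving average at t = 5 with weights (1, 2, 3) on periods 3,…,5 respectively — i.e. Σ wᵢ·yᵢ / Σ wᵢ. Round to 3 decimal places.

Weighted sum: 1·114 + 2·179 + 3·95 = 114 + 358 + 285 = 757
Weight total: 1 + 2 + 3 = 6
WMA = 757 / 6 = 126.167

126.167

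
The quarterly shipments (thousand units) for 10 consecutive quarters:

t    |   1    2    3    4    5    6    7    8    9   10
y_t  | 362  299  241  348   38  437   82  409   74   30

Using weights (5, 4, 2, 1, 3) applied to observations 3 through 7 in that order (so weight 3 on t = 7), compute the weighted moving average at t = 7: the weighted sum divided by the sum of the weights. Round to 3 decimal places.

223.733

Weighted sum: 5·241 + 4·348 + 2·38 + 1·437 + 3·82 = 1205 + 1392 + 76 + 437 + 246 = 3356
Weight total: 5 + 4 + 2 + 1 + 3 = 15
WMA = 3356 / 15 = 223.733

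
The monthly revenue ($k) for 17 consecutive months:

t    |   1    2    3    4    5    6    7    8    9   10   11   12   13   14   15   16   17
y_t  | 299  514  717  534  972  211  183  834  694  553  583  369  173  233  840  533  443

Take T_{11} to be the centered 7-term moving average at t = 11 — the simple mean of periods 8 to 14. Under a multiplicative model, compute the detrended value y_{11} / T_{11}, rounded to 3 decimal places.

Trend T_11 = (834 + 694 + 553 + 583 + 369 + 173 + 233) / 7 = 3439/7 = 491.28571
Ratio to trend: 583 / 491.28571 = 1.187

1.187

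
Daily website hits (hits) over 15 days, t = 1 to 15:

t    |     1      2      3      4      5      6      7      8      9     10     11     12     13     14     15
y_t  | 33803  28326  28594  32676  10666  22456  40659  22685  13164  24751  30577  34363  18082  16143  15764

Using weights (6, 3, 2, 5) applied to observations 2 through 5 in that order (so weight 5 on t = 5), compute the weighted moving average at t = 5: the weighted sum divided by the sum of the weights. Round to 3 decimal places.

Weighted sum: 6·28326 + 3·28594 + 2·32676 + 5·10666 = 169956 + 85782 + 65352 + 53330 = 374420
Weight total: 6 + 3 + 2 + 5 = 16
WMA = 374420 / 16 = 23401.250

23401.250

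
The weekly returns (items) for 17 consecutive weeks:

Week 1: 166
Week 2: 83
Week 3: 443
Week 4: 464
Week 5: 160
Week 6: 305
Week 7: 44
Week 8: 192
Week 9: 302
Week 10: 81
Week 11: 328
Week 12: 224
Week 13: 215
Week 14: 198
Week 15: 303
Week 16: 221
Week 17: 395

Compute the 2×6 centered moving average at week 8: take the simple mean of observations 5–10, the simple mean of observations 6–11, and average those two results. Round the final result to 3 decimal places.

Sum over 5–10: 160 + 305 + 44 + 192 + 302 + 81 = 1084
Sum over 6–11: 305 + 44 + 192 + 302 + 81 + 328 = 1252
CMA at t=8 = (1084 + 1252) / (2·6) = 2336 / 12 = 194.667

194.667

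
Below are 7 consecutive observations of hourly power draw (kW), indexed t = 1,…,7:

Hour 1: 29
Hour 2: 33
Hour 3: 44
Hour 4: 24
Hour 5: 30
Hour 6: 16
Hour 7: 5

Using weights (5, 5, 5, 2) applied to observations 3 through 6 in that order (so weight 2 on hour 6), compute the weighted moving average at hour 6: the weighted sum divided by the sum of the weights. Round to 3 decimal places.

Weighted sum: 5·44 + 5·24 + 5·30 + 2·16 = 220 + 120 + 150 + 32 = 522
Weight total: 5 + 5 + 5 + 2 = 17
WMA = 522 / 17 = 30.706

30.706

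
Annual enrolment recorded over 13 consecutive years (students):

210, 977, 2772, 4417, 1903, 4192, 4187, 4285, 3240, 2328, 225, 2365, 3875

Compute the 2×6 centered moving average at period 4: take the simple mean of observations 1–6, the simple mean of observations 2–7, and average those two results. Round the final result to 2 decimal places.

2743.25

Sum over 1–6: 210 + 977 + 2772 + 4417 + 1903 + 4192 = 14471
Sum over 2–7: 977 + 2772 + 4417 + 1903 + 4192 + 4187 = 18448
CMA at t=4 = (14471 + 18448) / (2·6) = 32919 / 12 = 2743.25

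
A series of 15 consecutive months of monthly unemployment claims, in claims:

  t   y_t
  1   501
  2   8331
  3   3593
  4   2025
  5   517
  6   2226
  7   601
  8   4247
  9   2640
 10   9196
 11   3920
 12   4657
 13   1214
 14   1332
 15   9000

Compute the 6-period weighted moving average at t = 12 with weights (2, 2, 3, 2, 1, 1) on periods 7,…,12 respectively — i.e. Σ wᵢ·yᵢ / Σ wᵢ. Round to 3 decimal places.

Weighted sum: 2·601 + 2·4247 + 3·2640 + 2·9196 + 1·3920 + 1·4657 = 1202 + 8494 + 7920 + 18392 + 3920 + 4657 = 44585
Weight total: 2 + 2 + 3 + 2 + 1 + 1 = 11
WMA = 44585 / 11 = 4053.182

4053.182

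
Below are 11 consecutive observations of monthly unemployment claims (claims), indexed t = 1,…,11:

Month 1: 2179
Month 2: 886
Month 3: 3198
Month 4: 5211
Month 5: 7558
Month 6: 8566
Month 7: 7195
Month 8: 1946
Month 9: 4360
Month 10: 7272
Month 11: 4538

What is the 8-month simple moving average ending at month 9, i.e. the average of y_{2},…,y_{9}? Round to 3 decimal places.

Sum of periods 2–9: 886 + 3198 + 5211 + 7558 + 8566 + 7195 + 1946 + 4360 = 38920
Divide by 8: 38920 / 8 = 4865.000

4865.000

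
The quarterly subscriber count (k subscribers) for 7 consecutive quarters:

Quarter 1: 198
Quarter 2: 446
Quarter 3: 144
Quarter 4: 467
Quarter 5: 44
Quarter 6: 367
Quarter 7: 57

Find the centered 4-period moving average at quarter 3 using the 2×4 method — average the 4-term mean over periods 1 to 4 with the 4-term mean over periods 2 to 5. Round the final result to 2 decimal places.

294.50

Sum over 1–4: 198 + 446 + 144 + 467 = 1255
Sum over 2–5: 446 + 144 + 467 + 44 = 1101
CMA at t=3 = (1255 + 1101) / (2·4) = 2356 / 8 = 294.50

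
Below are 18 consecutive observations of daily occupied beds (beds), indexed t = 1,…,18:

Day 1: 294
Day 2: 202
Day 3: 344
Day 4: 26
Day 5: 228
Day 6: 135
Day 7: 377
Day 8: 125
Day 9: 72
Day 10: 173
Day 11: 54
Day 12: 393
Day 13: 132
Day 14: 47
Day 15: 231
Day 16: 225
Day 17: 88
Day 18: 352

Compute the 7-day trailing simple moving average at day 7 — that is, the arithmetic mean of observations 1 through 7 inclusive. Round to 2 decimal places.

Sum of periods 1–7: 294 + 202 + 344 + 26 + 228 + 135 + 377 = 1606
Divide by 7: 1606 / 7 = 229.43

229.43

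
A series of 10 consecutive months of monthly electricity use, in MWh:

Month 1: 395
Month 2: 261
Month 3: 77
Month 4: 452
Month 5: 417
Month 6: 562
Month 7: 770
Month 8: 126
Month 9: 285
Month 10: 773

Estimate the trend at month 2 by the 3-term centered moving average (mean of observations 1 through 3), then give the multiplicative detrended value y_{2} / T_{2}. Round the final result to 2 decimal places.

1.07

Trend T_2 = (395 + 261 + 77) / 3 = 733/3 = 244.3333
Ratio to trend: 261 / 244.3333 = 1.07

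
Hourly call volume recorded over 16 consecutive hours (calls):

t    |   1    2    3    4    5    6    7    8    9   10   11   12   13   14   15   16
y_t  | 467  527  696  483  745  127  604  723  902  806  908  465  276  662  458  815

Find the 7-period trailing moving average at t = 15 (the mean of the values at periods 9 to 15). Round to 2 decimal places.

639.57

Sum of periods 9–15: 902 + 806 + 908 + 465 + 276 + 662 + 458 = 4477
Divide by 7: 4477 / 7 = 639.57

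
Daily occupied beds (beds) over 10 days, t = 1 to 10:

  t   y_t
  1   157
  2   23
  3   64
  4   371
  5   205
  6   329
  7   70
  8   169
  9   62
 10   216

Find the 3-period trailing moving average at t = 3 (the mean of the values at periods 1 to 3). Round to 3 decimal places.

81.333

Sum of periods 1–3: 157 + 23 + 64 = 244
Divide by 3: 244 / 3 = 81.333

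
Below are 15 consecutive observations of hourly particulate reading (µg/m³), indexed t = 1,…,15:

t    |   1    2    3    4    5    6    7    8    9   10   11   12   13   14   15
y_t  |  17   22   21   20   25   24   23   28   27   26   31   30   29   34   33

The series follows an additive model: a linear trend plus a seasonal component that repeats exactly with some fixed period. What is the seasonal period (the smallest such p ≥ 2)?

First differences y_{t+1} − y_t: 5, -1, -1, 5, -1, -1, 5, -1, …
The difference pattern repeats every 3 terms and not for any smaller step, so p = 3.

3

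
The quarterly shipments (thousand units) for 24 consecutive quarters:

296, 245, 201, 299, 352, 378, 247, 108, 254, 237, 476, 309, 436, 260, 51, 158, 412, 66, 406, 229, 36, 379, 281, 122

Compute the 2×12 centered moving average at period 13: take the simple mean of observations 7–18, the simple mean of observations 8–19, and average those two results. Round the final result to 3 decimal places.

Sum over 7–18: 247 + 108 + 254 + 237 + 476 + 309 + 436 + 260 + 51 + 158 + 412 + 66 = 3014
Sum over 8–19: 108 + 254 + 237 + 476 + 309 + 436 + 260 + 51 + 158 + 412 + 66 + 406 = 3173
CMA at t=13 = (3014 + 3173) / (2·12) = 6187 / 24 = 257.792

257.792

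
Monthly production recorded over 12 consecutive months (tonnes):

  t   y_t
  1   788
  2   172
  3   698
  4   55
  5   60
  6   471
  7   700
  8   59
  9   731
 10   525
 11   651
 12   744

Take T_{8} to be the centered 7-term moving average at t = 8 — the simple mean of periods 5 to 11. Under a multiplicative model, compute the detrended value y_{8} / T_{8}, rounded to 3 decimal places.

Trend T_8 = (60 + 471 + 700 + 59 + 731 + 525 + 651) / 7 = 3197/7 = 456.71429
Ratio to trend: 59 / 456.71429 = 0.129

0.129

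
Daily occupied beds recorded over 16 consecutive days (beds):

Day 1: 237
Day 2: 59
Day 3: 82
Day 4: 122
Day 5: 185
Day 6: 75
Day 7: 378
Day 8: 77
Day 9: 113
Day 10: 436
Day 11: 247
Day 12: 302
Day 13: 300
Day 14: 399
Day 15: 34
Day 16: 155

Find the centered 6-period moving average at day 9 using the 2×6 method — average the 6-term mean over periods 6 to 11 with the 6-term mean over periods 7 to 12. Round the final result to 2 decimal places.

Sum over 6–11: 75 + 378 + 77 + 113 + 436 + 247 = 1326
Sum over 7–12: 378 + 77 + 113 + 436 + 247 + 302 = 1553
CMA at t=9 = (1326 + 1553) / (2·6) = 2879 / 12 = 239.92

239.92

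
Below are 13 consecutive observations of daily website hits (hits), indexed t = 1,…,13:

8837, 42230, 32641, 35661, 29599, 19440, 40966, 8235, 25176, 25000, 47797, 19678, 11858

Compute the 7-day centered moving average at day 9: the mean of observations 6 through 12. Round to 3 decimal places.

26613.143

Sum of periods 6–12: 19440 + 40966 + 8235 + 25176 + 25000 + 47797 + 19678 = 186292
Divide by 7: 186292 / 7 = 26613.143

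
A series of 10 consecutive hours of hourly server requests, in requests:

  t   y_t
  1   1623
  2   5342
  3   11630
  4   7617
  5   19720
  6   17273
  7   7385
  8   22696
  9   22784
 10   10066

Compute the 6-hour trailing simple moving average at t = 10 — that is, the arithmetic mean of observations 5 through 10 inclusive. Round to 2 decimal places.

16654.00

Sum of periods 5–10: 19720 + 17273 + 7385 + 22696 + 22784 + 10066 = 99924
Divide by 6: 99924 / 6 = 16654.00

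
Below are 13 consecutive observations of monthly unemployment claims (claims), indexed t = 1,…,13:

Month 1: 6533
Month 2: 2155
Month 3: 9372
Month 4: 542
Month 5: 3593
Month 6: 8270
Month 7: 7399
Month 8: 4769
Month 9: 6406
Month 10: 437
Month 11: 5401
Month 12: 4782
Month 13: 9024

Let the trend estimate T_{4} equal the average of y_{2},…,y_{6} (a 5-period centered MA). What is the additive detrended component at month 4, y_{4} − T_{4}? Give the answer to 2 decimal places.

Trend T_4 = (2155 + 9372 + 542 + 3593 + 8270) / 5 = 23932/5 = 4786.4000
Detrended value: 542 − 4786.4000 = -4244.40

-4244.40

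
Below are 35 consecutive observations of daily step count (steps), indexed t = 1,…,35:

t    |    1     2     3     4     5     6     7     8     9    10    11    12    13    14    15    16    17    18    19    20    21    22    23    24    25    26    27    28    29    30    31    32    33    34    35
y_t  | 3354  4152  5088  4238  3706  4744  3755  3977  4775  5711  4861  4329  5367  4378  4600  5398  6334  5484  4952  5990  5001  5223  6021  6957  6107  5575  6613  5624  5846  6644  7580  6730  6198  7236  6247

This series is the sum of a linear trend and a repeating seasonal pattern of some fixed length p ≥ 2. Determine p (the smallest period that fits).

7

First differences y_{t+1} − y_t: 798, 936, -850, -532, 1038, -989, 222, 798, 936, -850, -532, 1038, -989, 222, 798, 936, …
The difference pattern repeats every 7 terms and not for any smaller step, so p = 7.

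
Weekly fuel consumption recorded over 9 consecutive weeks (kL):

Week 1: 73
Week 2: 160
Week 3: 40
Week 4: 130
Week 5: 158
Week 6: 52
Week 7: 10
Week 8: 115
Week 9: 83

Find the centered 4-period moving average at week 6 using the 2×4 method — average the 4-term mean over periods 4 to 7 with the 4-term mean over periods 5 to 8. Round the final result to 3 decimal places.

85.625

Sum over 4–7: 130 + 158 + 52 + 10 = 350
Sum over 5–8: 158 + 52 + 10 + 115 = 335
CMA at t=6 = (350 + 335) / (2·4) = 685 / 8 = 85.625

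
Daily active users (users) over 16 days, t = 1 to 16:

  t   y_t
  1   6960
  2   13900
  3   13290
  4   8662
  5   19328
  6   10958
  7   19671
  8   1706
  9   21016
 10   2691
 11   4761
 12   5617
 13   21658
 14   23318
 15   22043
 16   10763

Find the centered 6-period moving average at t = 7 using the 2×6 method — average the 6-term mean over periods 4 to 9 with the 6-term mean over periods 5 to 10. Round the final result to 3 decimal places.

13059.250

Sum over 4–9: 8662 + 19328 + 10958 + 19671 + 1706 + 21016 = 81341
Sum over 5–10: 19328 + 10958 + 19671 + 1706 + 21016 + 2691 = 75370
CMA at t=7 = (81341 + 75370) / (2·6) = 156711 / 12 = 13059.250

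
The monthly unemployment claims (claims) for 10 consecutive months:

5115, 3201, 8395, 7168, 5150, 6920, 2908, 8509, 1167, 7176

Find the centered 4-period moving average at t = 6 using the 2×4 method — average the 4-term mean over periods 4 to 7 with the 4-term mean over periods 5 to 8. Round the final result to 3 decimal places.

5704.125

Sum over 4–7: 7168 + 5150 + 6920 + 2908 = 22146
Sum over 5–8: 5150 + 6920 + 2908 + 8509 = 23487
CMA at t=6 = (22146 + 23487) / (2·4) = 45633 / 8 = 5704.125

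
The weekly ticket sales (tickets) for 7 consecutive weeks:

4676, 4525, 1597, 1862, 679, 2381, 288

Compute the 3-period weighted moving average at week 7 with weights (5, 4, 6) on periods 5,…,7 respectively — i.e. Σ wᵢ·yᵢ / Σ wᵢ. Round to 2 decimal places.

976.47

Weighted sum: 5·679 + 4·2381 + 6·288 = 3395 + 9524 + 1728 = 14647
Weight total: 5 + 4 + 6 = 15
WMA = 14647 / 15 = 976.47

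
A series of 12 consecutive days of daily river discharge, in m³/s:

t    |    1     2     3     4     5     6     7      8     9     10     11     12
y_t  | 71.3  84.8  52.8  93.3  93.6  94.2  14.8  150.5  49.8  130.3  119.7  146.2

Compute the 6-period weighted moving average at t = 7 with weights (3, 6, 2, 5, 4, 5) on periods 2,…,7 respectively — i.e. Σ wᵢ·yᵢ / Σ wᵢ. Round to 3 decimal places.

67.064

Weighted sum: 3·84.8 + 6·52.8 + 2·93.3 + 5·93.6 + 4·94.2 + 5·14.8 = 254.4 + 316.8 + 186.6 + 468.0 + 376.8 + 74.0 = 1676.6
Weight total: 3 + 6 + 2 + 5 + 4 + 5 = 25
WMA = 1676.6 / 25 = 67.064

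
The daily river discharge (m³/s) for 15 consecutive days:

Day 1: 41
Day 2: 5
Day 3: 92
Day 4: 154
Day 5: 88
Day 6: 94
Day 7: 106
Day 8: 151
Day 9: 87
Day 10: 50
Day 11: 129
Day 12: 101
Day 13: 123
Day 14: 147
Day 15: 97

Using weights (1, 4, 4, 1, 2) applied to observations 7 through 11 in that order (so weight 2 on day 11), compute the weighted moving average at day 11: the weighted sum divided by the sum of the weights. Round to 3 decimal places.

113.833

Weighted sum: 1·106 + 4·151 + 4·87 + 1·50 + 2·129 = 106 + 604 + 348 + 50 + 258 = 1366
Weight total: 1 + 4 + 4 + 1 + 2 = 12
WMA = 1366 / 12 = 113.833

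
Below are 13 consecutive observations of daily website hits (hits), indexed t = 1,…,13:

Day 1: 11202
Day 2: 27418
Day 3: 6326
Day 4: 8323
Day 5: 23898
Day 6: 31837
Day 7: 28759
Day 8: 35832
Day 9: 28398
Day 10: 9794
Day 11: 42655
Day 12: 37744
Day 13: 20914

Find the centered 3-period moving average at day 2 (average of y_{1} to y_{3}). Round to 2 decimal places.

Sum of periods 1–3: 11202 + 27418 + 6326 = 44946
Divide by 3: 44946 / 3 = 14982.00

14982.00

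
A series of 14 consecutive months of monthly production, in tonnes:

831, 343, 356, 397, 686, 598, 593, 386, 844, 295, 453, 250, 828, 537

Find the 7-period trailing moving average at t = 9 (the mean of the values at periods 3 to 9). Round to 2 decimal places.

551.43

Sum of periods 3–9: 356 + 397 + 686 + 598 + 593 + 386 + 844 = 3860
Divide by 7: 3860 / 7 = 551.43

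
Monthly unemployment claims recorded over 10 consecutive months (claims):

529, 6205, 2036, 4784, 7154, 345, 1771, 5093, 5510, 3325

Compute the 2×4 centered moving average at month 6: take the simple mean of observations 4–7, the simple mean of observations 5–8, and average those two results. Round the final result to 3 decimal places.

3552.125

Sum over 4–7: 4784 + 7154 + 345 + 1771 = 14054
Sum over 5–8: 7154 + 345 + 1771 + 5093 = 14363
CMA at t=6 = (14054 + 14363) / (2·4) = 28417 / 8 = 3552.125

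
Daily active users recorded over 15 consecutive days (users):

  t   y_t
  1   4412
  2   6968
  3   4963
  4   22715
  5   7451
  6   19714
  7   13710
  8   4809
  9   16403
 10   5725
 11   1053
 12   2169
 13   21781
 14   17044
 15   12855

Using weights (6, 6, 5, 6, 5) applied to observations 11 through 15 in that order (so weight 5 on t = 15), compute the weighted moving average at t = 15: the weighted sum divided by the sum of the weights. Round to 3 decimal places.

Weighted sum: 6·1053 + 6·2169 + 5·21781 + 6·17044 + 5·12855 = 6318 + 13014 + 108905 + 102264 + 64275 = 294776
Weight total: 6 + 6 + 5 + 6 + 5 = 28
WMA = 294776 / 28 = 10527.714

10527.714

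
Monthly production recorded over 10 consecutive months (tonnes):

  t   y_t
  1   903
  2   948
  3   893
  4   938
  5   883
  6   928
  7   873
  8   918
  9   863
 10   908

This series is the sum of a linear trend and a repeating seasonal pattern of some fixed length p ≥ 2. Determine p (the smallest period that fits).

2

First differences y_{t+1} − y_t: 45, -55, 45, -55, 45, -55, …
The difference pattern repeats every 2 terms and not for any smaller step, so p = 2.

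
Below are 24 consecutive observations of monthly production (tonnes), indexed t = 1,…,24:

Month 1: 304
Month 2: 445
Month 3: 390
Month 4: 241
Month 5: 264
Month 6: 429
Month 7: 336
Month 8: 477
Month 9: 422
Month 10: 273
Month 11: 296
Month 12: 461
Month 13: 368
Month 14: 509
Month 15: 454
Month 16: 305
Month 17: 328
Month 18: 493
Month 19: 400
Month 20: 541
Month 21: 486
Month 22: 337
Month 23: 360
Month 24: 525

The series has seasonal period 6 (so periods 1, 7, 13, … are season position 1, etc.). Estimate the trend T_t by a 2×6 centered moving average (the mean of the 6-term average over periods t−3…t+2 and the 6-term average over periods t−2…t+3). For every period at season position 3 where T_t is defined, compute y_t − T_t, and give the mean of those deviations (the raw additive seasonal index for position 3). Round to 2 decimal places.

Season position 3 occurs at t = 9, 15, 21 (where T_t is defined).
t=9: T_9 = 374.8333; y_9 − T_9 = 422 − 374.8333 = 47.1667
t=15: T_15 = 406.8333; y_15 − T_15 = 454 − 406.8333 = 47.1667
t=21: T_21 = 438.8333; y_21 − T_21 = 486 − 438.8333 = 47.1667
Mean deviation: (47.1667 + 47.1667 + 47.1667) / 3 = 47.17

47.17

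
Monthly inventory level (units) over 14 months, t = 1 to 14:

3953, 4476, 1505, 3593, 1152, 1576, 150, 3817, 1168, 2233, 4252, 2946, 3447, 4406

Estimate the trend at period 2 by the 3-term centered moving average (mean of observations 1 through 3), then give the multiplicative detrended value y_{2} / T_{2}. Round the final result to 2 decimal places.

Trend T_2 = (3953 + 4476 + 1505) / 3 = 9934/3 = 3311.3333
Ratio to trend: 4476 / 3311.3333 = 1.35

1.35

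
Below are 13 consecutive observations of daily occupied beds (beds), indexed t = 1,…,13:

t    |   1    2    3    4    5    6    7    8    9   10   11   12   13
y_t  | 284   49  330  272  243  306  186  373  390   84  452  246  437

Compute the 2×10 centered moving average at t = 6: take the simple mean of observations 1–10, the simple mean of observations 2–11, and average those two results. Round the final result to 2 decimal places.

Sum over 1–10: 284 + 49 + 330 + 272 + 243 + 306 + 186 + 373 + 390 + 84 = 2517
Sum over 2–11: 49 + 330 + 272 + 243 + 306 + 186 + 373 + 390 + 84 + 452 = 2685
CMA at t=6 = (2517 + 2685) / (2·10) = 5202 / 20 = 260.10

260.10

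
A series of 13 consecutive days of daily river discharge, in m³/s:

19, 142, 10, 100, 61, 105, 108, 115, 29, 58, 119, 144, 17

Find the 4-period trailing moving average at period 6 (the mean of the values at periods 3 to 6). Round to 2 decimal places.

Sum of periods 3–6: 10 + 100 + 61 + 105 = 276
Divide by 4: 276 / 4 = 69.00

69.00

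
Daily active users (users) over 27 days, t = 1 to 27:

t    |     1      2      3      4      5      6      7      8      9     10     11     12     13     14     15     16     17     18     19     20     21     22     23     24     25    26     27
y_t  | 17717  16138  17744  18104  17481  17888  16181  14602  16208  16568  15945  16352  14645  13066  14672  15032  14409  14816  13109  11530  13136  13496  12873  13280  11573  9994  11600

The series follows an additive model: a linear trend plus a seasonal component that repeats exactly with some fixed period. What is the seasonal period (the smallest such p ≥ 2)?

First differences y_{t+1} − y_t: -1579, 1606, 360, -623, 407, -1707, -1579, 1606, 360, -623, 407, -1707, -1579, 1606, …
The difference pattern repeats every 6 terms and not for any smaller step, so p = 6.

6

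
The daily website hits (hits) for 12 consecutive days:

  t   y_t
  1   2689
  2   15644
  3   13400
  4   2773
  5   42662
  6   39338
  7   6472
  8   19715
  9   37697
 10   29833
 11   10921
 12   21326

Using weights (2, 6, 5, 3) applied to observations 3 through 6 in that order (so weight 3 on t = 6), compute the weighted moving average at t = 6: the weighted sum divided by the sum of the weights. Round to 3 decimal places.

Weighted sum: 2·13400 + 6·2773 + 5·42662 + 3·39338 = 26800 + 16638 + 213310 + 118014 = 374762
Weight total: 2 + 6 + 5 + 3 = 16
WMA = 374762 / 16 = 23422.625

23422.625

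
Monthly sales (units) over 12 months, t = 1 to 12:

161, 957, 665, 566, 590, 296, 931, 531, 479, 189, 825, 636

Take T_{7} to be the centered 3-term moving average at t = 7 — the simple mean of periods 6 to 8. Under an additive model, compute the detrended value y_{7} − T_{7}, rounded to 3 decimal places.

Trend T_7 = (296 + 931 + 531) / 3 = 1758/3 = 586.00000
Detrended value: 931 − 586.00000 = 345.000

345.000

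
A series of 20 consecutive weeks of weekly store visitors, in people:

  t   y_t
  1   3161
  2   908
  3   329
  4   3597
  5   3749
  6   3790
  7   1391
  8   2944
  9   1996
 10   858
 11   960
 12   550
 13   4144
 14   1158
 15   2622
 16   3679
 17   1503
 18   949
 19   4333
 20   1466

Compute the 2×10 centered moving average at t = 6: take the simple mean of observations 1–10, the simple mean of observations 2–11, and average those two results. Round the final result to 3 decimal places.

Sum over 1–10: 3161 + 908 + 329 + 3597 + 3749 + 3790 + 1391 + 2944 + 1996 + 858 = 22723
Sum over 2–11: 908 + 329 + 3597 + 3749 + 3790 + 1391 + 2944 + 1996 + 858 + 960 = 20522
CMA at t=6 = (22723 + 20522) / (2·10) = 43245 / 20 = 2162.250

2162.250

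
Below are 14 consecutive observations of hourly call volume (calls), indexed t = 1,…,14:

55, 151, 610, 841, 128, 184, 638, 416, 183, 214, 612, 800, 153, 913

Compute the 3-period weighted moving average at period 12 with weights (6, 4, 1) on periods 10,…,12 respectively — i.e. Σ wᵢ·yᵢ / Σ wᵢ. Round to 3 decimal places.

412.000

Weighted sum: 6·214 + 4·612 + 1·800 = 1284 + 2448 + 800 = 4532
Weight total: 6 + 4 + 1 = 11
WMA = 4532 / 11 = 412.000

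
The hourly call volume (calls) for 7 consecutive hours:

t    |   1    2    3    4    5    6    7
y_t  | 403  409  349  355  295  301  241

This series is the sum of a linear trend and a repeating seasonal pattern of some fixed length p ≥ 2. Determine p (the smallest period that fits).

First differences y_{t+1} − y_t: 6, -60, 6, -60, 6, -60, …
The difference pattern repeats every 2 terms and not for any smaller step, so p = 2.

2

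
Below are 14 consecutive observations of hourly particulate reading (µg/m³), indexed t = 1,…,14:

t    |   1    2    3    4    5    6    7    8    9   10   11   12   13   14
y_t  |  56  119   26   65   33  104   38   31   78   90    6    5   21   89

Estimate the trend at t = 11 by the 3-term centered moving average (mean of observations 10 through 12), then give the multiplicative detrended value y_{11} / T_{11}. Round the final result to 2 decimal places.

0.18

Trend T_11 = (90 + 6 + 5) / 3 = 101/3 = 33.6667
Ratio to trend: 6 / 33.6667 = 0.18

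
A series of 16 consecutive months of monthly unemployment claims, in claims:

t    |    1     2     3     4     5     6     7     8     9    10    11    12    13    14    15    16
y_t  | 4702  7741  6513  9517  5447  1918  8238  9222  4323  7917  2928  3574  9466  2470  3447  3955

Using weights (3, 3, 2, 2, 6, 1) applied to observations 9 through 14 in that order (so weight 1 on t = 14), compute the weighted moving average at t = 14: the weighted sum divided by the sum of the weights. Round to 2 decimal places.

6411.18

Weighted sum: 3·4323 + 3·7917 + 2·2928 + 2·3574 + 6·9466 + 1·2470 = 12969 + 23751 + 5856 + 7148 + 56796 + 2470 = 108990
Weight total: 3 + 3 + 2 + 2 + 6 + 1 = 17
WMA = 108990 / 17 = 6411.18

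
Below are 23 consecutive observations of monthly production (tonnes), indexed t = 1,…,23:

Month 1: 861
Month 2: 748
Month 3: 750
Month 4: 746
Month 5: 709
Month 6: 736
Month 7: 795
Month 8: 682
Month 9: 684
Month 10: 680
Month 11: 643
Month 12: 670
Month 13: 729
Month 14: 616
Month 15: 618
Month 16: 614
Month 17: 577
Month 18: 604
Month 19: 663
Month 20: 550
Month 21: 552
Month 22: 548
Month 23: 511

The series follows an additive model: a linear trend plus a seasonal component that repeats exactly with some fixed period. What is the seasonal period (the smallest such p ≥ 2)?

6

First differences y_{t+1} − y_t: -113, 2, -4, -37, 27, 59, -113, 2, -4, -37, 27, 59, -113, 2, …
The difference pattern repeats every 6 terms and not for any smaller step, so p = 6.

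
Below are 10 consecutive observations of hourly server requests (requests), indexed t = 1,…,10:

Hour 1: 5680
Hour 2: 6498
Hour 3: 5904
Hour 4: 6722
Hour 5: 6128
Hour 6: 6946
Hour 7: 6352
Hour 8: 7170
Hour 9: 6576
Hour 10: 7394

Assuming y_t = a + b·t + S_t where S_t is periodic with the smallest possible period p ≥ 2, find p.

First differences y_{t+1} − y_t: 818, -594, 818, -594, 818, -594, …
The difference pattern repeats every 2 terms and not for any smaller step, so p = 2.

2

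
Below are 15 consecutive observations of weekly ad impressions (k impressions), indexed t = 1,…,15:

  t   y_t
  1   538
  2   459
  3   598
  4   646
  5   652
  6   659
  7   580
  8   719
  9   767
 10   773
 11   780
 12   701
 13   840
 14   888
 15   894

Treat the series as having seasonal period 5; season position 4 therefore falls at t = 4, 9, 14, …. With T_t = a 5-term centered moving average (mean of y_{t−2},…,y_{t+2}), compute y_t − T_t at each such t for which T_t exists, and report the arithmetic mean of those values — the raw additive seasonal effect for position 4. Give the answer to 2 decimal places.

Season position 4 occurs at t = 4, 9 (where T_t is defined).
t=4: T_4 = 602.8000; y_4 − T_4 = 646 − 602.8000 = 43.2000
t=9: T_9 = 723.8000; y_9 − T_9 = 767 − 723.8000 = 43.2000
Mean deviation: (43.2000 + 43.2000) / 2 = 43.20

43.20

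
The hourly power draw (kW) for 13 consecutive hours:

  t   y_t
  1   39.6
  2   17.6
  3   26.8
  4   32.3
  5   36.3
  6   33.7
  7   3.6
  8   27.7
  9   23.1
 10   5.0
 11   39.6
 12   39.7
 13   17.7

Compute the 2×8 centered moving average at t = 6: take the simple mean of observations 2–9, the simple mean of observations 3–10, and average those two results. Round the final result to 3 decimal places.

Sum over 2–9: 17.6 + 26.8 + 32.3 + 36.3 + 33.7 + 3.6 + 27.7 + 23.1 = 201.1
Sum over 3–10: 26.8 + 32.3 + 36.3 + 33.7 + 3.6 + 27.7 + 23.1 + 5.0 = 188.5
CMA at t=6 = (201.1 + 188.5) / (2·8) = 389.6 / 16 = 24.350

24.350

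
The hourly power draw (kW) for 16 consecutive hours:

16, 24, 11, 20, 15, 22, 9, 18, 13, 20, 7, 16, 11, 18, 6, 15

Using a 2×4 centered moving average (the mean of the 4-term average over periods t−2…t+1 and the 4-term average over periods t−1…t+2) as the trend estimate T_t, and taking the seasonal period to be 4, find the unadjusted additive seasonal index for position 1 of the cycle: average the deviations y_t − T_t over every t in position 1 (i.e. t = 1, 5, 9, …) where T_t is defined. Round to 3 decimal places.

Season position 1 occurs at t = 5, 9, 13 (where T_t is defined).
t=5: T_5 = 16.75000; y_5 − T_5 = 15 − 16.75000 = -1.75000
t=9: T_9 = 14.75000; y_9 − T_9 = 13 − 14.75000 = -1.75000
t=13: T_13 = 12.87500; y_13 − T_13 = 11 − 12.87500 = -1.87500
Mean deviation: (-1.75000 + -1.75000 + -1.87500) / 3 = -1.792

-1.792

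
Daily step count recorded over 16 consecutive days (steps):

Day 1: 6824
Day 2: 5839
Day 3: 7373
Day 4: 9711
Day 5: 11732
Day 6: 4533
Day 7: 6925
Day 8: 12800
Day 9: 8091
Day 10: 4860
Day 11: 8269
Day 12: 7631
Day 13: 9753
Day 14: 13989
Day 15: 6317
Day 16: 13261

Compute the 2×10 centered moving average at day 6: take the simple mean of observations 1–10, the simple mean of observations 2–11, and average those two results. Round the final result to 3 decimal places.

7941.050

Sum over 1–10: 6824 + 5839 + 7373 + 9711 + 11732 + 4533 + 6925 + 12800 + 8091 + 4860 = 78688
Sum over 2–11: 5839 + 7373 + 9711 + 11732 + 4533 + 6925 + 12800 + 8091 + 4860 + 8269 = 80133
CMA at t=6 = (78688 + 80133) / (2·10) = 158821 / 20 = 7941.050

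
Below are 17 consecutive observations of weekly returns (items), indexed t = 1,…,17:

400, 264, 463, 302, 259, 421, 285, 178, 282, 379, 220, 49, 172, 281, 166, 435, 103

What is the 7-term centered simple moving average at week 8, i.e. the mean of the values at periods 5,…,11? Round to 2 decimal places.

289.14

Sum of periods 5–11: 259 + 421 + 285 + 178 + 282 + 379 + 220 = 2024
Divide by 7: 2024 / 7 = 289.14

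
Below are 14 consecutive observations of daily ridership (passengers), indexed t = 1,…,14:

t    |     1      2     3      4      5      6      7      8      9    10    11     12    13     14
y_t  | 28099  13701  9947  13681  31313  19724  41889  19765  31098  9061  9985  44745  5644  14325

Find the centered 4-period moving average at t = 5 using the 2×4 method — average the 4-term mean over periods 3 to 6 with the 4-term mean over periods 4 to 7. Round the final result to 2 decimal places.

22659.00

Sum over 3–6: 9947 + 13681 + 31313 + 19724 = 74665
Sum over 4–7: 13681 + 31313 + 19724 + 41889 = 106607
CMA at t=5 = (74665 + 106607) / (2·4) = 181272 / 8 = 22659.00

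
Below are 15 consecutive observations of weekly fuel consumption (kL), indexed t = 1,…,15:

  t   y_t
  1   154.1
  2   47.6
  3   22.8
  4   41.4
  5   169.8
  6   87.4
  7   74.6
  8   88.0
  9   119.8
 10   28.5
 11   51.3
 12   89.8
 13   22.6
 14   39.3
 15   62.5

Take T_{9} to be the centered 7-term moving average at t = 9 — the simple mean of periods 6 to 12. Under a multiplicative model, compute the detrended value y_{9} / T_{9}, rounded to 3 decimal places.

1.555

Trend T_9 = (87.4 + 74.6 + 88.0 + 119.8 + 28.5 + 51.3 + 89.8) / 7 = 539.4/7 = 77.05714
Ratio to trend: 119.8 / 77.05714 = 1.555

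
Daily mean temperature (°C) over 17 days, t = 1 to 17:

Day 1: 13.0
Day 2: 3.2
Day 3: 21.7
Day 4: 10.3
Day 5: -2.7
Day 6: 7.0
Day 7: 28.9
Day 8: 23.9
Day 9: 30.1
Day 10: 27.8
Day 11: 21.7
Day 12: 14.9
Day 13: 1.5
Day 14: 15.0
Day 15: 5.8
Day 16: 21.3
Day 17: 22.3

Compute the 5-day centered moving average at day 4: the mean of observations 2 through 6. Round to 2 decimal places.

Sum of periods 2–6: 3.2 + 21.7 + 10.3 + (-2.7) + 7.0 = 39.5
Divide by 5: 39.5 / 5 = 7.90

7.90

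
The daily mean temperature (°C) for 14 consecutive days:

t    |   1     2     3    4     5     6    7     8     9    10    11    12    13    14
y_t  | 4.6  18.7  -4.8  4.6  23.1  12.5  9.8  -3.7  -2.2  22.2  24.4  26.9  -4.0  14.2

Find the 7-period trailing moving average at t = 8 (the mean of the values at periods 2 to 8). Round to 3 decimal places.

Sum of periods 2–8: 18.7 + (-4.8) + 4.6 + 23.1 + 12.5 + 9.8 + (-3.7) = 60.2
Divide by 7: 60.2 / 7 = 8.600

8.600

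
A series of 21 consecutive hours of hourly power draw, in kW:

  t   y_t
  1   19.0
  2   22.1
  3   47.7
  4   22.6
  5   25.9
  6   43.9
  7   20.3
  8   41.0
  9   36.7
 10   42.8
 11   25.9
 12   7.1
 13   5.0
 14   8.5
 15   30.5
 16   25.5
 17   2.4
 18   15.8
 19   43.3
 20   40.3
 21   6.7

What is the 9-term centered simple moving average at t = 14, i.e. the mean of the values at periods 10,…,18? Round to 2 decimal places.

18.17

Sum of periods 10–18: 42.8 + 25.9 + 7.1 + 5.0 + 8.5 + 30.5 + 25.5 + 2.4 + 15.8 = 163.5
Divide by 9: 163.5 / 9 = 18.17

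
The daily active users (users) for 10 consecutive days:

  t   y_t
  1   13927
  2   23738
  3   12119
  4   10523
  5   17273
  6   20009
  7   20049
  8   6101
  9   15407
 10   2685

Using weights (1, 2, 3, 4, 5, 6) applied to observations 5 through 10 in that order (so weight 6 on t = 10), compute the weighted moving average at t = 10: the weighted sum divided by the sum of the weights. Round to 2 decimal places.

11189.86

Weighted sum: 1·17273 + 2·20009 + 3·20049 + 4·6101 + 5·15407 + 6·2685 = 17273 + 40018 + 60147 + 24404 + 77035 + 16110 = 234987
Weight total: 1 + 2 + 3 + 4 + 5 + 6 = 21
WMA = 234987 / 21 = 11189.86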